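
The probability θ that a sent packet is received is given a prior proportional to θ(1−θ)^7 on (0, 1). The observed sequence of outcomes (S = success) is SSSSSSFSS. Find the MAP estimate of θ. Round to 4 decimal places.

θ̂_MAP = 0.5294

The prior density ∝ θ(1−θ)^7 is the kernel of Beta(2, 8).
Data: 8 successes in 9 trials (from the sequence). The binomial likelihood contributes θ^8(1−θ)^1, so the posterior is Beta(2+8, 8+1) = Beta(10, 9).
For Beta(a, b) with a, b > 1 the mode is (a−1)/(a+b−2) = 9/17 ≈ 0.5294.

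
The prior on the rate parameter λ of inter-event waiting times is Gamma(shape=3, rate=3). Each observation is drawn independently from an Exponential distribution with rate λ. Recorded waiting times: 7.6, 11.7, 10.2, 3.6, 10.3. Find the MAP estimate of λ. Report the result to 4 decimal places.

The Exponential(rate=λ) likelihood is ∝ λ^n e^(−λΣtᵢ). Here n = 5 and Σtᵢ = 7.6 + 11.7 + 10.2 + 3.6 + 10.3 = 43.4.
Posterior ∝ λ^2e^(−3λ) · λ^5e^(−43.4λ) = λ^7e^(−46.4λ), i.e. Gamma(8, 46.4).
Mode = (a−1)/b = 7/46.4 ≈ 0.1509.

λ̂_MAP = 0.1509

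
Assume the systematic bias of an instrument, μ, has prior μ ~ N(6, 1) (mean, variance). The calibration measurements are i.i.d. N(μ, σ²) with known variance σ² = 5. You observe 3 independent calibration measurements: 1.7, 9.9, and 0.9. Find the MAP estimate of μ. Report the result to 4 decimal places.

n = 3; x̄ = (1.7 + 9.9 + 0.9)/3 = 12.5/3 = 25/6 ≈ 4.1667.
For a Normal prior and Normal likelihood with known variance, the posterior is Normal; its mode equals its mean, the precision-weighted average.
Prior precision 1/σ₀² = 1/1 = 1; data precision n/σ² = 3/5 = 0.6.
μ̂ = (1·6 + 0.6·(25/6)) / (1 + 0.6) = 8.5/1.6 = 5.3125.

μ̂_MAP = 5.3125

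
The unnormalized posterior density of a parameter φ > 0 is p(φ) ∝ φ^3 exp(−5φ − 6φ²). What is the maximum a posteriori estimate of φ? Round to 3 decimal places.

φ̂_MAP = 0.333

ℓ'(φ) = 3/φ − 5 − 12φ. Setting this to zero and multiplying by φ: 12φ² + 5φ − 3 = 0.
φ = (−5 + √(5² + 4·12·3)) / (2·12) = (−5 + √169) / 24 = (−5 + 13)/24 = 1/3.
ℓ''(φ) = −3/φ² − 12 < 0, confirming a maximum.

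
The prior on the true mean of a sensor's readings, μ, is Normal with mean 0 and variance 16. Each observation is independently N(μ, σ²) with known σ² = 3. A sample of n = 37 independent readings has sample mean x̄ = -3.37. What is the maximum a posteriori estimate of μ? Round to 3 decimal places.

μ̂_MAP = -3.353

n = 37, x̄ = -3.37.
For a Normal prior and Normal likelihood with known variance, the posterior is Normal; its mode equals its mean, the precision-weighted average.
Prior precision 1/σ₀² = 1/16 = 0.0625; data precision n/σ² = 37/3.
μ̂ = (0.0625·0 + (37/3)·(-3.37)) / (0.0625 + 37/3) = (-12469/300)/(595/48) = -49876/14875 ≈ -3.353.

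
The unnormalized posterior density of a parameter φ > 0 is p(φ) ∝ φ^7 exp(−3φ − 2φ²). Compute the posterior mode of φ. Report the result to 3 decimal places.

φ̂_MAP = 1.000

ℓ'(φ) = 7/φ − 3 − 4φ. Setting this to zero and multiplying by φ: 4φ² + 3φ − 7 = 0.
φ = (−3 + √(3² + 4·4·7)) / (2·4) = (−3 + √121) / 8 = (−3 + 11)/8 = 1.
ℓ''(φ) = −7/φ² − 4 < 0, confirming a maximum.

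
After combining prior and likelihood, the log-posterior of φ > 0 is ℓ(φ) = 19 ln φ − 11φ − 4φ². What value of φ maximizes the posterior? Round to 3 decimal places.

ℓ'(φ) = 19/φ − 11 − 8φ. Setting this to zero and multiplying by φ: 8φ² + 11φ − 19 = 0.
φ = (−11 + √(11² + 4·8·19)) / (2·8) = (−11 + √729) / 16 = (−11 + 27)/16 = 1.
ℓ''(φ) = −19/φ² − 8 < 0, confirming a maximum.

φ̂_MAP = 1.000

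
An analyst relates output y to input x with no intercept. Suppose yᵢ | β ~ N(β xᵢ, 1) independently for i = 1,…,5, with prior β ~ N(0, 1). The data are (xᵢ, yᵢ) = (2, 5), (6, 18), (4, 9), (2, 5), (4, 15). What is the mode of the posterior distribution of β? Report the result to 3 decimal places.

β̂_MAP = 2.909

log p(β | y) = −Σ(yᵢ − βxᵢ)²/(2·1) − β²/(2·1) + const.
Setting the derivative to zero: Σxᵢ(yᵢ − βxᵢ)/1 − β/1 = 0, so β = Σxᵢyᵢ / (Σxᵢ² + σ²/τ²).
Σxᵢyᵢ = 2·5 + 6·18 + 4·9 + 2·5 + 4·15 = 224; Σxᵢ² = 76; σ²/τ² = 1.
β̂_MAP = 224 / (76 + 1) = 224/77 ≈ 2.909.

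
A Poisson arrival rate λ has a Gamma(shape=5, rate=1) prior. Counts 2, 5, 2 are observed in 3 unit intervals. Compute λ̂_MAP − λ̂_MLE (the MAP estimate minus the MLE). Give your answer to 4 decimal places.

MAP − MLE = 0.2500

Σxᵢ = 9. Posterior is Gamma(14, 4); MAP = (14−1)/4 = 13/4 ≈ 3.25000.
MLE = x̄ = 9/3 ≈ 3.00000.
Difference = 13/4 − 9/3 = 1/4 ≈ 0.2500.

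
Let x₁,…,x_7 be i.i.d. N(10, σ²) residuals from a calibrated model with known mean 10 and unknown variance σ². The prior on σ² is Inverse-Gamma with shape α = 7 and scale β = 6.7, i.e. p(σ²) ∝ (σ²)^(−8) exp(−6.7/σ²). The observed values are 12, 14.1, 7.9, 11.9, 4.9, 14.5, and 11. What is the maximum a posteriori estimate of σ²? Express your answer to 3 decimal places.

σ̂²_MAP = 3.891

Sum of squared deviations about the known mean: SS = (12−10)² + (14.1−10)² + (7.9−10)² + (11.9−10)² + (4.9−10)² + (14.5−10)² + (11−10)² = 76.09.
The Normal likelihood contributes (σ²)^(−n/2) exp(−SS/(2σ²)), so the posterior is Inverse-Gamma(α + n/2, β + SS/2) = Inverse-Gamma(10.5, 44.745).
The mode of Inverse-Gamma(a, b) is b/(a+1) = 44.745/11.5 ≈ 3.891.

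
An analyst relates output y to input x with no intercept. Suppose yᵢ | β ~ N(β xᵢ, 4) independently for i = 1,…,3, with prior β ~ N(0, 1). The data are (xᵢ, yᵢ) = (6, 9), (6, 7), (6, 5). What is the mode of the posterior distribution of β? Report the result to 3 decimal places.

log p(β | y) = −Σ(yᵢ − βxᵢ)²/(2·4) − β²/(2·1) + const.
Setting the derivative to zero: Σxᵢ(yᵢ − βxᵢ)/4 − β/1 = 0, so β = Σxᵢyᵢ / (Σxᵢ² + σ²/τ²).
Σxᵢyᵢ = 6·9 + 6·7 + 6·5 = 126; Σxᵢ² = 108; σ²/τ² = 4.
β̂_MAP = 126 / (108 + 4) = 126/112 ≈ 1.125.

β̂_MAP = 1.125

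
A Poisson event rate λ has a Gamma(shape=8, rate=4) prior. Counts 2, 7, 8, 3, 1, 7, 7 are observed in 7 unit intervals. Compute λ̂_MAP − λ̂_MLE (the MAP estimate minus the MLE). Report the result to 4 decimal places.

MAP − MLE = -1.1818

Σxᵢ = 35. Posterior is Gamma(43, 11); MAP = (43−1)/11 = 42/11 ≈ 3.81818.
MLE = x̄ = 35/7 ≈ 5.00000.
Difference = 42/11 − 35/7 = -13/11 ≈ -1.1818.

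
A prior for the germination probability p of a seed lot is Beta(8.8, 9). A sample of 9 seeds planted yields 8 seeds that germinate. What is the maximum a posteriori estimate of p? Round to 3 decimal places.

p̂_MAP = 0.637

Prior: Beta(8.8, 9).
Data: 8 successes in 9 trials. The binomial likelihood contributes p^8(1−p)^1, so the posterior is Beta(8.8+8, 9+1) = Beta(16.8, 10).
For Beta(a, b) with a, b > 1 the mode is (a−1)/(a+b−2) = 15.8/24.8 ≈ 0.637.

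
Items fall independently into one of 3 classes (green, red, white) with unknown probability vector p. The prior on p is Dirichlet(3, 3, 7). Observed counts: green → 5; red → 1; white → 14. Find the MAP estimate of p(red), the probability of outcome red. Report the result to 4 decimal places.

The posterior is Dirichlet(αᵢ + nᵢ) = Dirichlet(8, 4, 21).
For a Dirichlet(a₁,…,a_K) with all aᵢ > 1, the mode has j-th component (aⱼ − 1)/(Σaᵢ − K).
Here Σaᵢ = 33 and K = 3, so p(red) = (4 − 1)/(33 − 3) = 3/30 ≈ 0.1000.

MAP estimate of p(red) = 0.1000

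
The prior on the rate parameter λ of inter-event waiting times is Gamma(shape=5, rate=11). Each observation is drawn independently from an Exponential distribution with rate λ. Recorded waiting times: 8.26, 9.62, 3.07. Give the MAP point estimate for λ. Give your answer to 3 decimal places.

The Exponential(rate=λ) likelihood is ∝ λ^n e^(−λΣtᵢ). Here n = 3 and Σtᵢ = 8.26 + 9.62 + 3.07 = 20.95.
Posterior ∝ λ^4e^(−11λ) · λ^3e^(−20.95λ) = λ^7e^(−31.95λ), i.e. Gamma(8, 31.95).
Mode = (a−1)/b = 7/31.95 ≈ 0.219.

λ̂_MAP = 0.219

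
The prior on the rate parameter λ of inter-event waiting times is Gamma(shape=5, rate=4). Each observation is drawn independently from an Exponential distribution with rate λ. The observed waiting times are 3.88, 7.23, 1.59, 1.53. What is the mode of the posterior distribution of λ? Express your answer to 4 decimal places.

The Exponential(rate=λ) likelihood is ∝ λ^n e^(−λΣtᵢ). Here n = 4 and Σtᵢ = 3.88 + 7.23 + 1.59 + 1.53 = 14.23.
Posterior ∝ λ^4e^(−4λ) · λ^4e^(−14.23λ) = λ^8e^(−18.23λ), i.e. Gamma(9, 18.23).
Mode = (a−1)/b = 8/18.23 ≈ 0.4388.

λ̂_MAP = 0.4388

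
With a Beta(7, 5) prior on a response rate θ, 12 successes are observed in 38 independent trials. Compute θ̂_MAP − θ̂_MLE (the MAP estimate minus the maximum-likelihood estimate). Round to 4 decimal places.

MAP − MLE = 0.0592

Posterior is Beta(19, 31); MAP = (19−1)/(50−2) = 18/48 ≈ 0.37500.
MLE ignores the prior: θ̂_MLE = k/n = 12/38 ≈ 0.31579.
Difference = 18/48 − 12/38 = 9/152 ≈ 0.0592.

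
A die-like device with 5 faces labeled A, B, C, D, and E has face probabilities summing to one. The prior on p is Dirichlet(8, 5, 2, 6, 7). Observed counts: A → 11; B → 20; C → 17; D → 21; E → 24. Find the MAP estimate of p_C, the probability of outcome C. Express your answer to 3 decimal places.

The posterior is Dirichlet(αᵢ + nᵢ) = Dirichlet(19, 25, 19, 27, 31).
For a Dirichlet(a₁,…,a_K) with all aᵢ > 1, the mode has j-th component (aⱼ − 1)/(Σaᵢ − K).
Here Σaᵢ = 121 and K = 5, so p_C = (19 − 1)/(121 − 5) = 18/116 ≈ 0.155.

MAP estimate of p_C = 0.155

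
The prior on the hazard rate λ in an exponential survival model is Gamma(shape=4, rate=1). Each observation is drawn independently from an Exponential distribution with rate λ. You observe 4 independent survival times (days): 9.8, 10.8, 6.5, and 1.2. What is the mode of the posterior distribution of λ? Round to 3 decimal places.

The Exponential(rate=λ) likelihood is ∝ λ^n e^(−λΣtᵢ). Here n = 4 and Σtᵢ = 9.8 + 10.8 + 6.5 + 1.2 = 28.3.
Posterior ∝ λ^3e^(−1λ) · λ^4e^(−28.3λ) = λ^7e^(−29.3λ), i.e. Gamma(8, 29.3).
Mode = (a−1)/b = 7/29.3 ≈ 0.239.

λ̂_MAP = 0.239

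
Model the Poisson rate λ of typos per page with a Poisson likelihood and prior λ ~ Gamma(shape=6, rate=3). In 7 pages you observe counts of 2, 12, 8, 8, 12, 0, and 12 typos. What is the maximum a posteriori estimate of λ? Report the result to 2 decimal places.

Σxᵢ = 2+12+8+8+12+0+12 = 54, with n = 7.
Posterior ∝ λ^5e^(−3λ) · λ^54e^(−7λ) = λ^59e^(−10λ), i.e. Gamma(shape=60, rate=10).
The mode of a Gamma(a, b) with a ≥ 1 (shape–rate) is (a−1)/b = 59/10 ≈ 5.90.

λ̂_MAP = 5.90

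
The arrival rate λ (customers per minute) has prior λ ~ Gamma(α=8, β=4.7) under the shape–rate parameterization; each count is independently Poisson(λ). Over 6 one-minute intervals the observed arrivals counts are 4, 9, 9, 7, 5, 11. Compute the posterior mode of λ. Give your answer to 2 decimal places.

λ̂_MAP = 4.86

Σxᵢ = 4+9+9+7+5+11 = 45, with n = 6.
Posterior ∝ λ^7e^(−4.7λ) · λ^45e^(−6λ) = λ^52e^(−10.7λ), i.e. Gamma(shape=53, rate=10.7).
The mode of a Gamma(a, b) with a ≥ 1 (shape–rate) is (a−1)/b = 52/10.7 ≈ 4.86.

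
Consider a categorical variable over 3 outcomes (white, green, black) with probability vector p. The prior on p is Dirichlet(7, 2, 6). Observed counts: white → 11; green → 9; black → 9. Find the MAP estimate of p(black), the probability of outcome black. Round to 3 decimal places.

The posterior is Dirichlet(αᵢ + nᵢ) = Dirichlet(18, 11, 15).
For a Dirichlet(a₁,…,a_K) with all aᵢ > 1, the mode has j-th component (aⱼ − 1)/(Σaᵢ − K).
Here Σaᵢ = 44 and K = 3, so p(black) = (15 − 1)/(44 − 3) = 14/41 ≈ 0.341.

MAP estimate of p(black) = 0.341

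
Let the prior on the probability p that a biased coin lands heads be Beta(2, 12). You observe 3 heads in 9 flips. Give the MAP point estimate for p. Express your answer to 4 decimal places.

p̂_MAP = 0.1905

Prior: Beta(2, 12).
Data: 3 successes in 9 trials. The binomial likelihood contributes p^3(1−p)^6, so the posterior is Beta(2+3, 12+6) = Beta(5, 18).
For Beta(a, b) with a, b > 1 the mode is (a−1)/(a+b−2) = 4/21 ≈ 0.1905.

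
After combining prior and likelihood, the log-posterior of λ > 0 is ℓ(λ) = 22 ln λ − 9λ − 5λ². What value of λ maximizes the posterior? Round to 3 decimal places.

λ̂_MAP = 1.100

ℓ'(λ) = 22/λ − 9 − 10λ. Setting this to zero and multiplying by λ: 10λ² + 9λ − 22 = 0.
λ = (−9 + √(9² + 4·10·22)) / (2·10) = (−9 + √961) / 20 = (−9 + 31)/20 = 11/10.
ℓ''(λ) = −22/λ² − 10 < 0, confirming a maximum.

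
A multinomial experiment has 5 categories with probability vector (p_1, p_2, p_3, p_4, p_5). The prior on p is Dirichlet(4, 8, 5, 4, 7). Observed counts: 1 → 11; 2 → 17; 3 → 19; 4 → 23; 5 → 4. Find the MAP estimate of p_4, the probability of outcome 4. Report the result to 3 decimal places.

The posterior is Dirichlet(αᵢ + nᵢ) = Dirichlet(15, 25, 24, 27, 11).
For a Dirichlet(a₁,…,a_K) with all aᵢ > 1, the mode has j-th component (aⱼ − 1)/(Σaᵢ − K).
Here Σaᵢ = 102 and K = 5, so p_4 = (27 − 1)/(102 − 5) = 26/97 ≈ 0.268.

MAP estimate: 0.268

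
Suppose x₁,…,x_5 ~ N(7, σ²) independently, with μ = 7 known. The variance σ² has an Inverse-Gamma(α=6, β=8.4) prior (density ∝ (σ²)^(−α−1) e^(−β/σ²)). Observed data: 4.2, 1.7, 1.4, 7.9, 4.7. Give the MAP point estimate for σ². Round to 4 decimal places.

Sum of squared deviations about the known mean: SS = (4.2−7)² + (1.7−7)² + (1.4−7)² + (7.9−7)² + (4.7−7)² = 73.39.
The Normal likelihood contributes (σ²)^(−n/2) exp(−SS/(2σ²)), so the posterior is Inverse-Gamma(α + n/2, β + SS/2) = Inverse-Gamma(8.5, 45.095).
The mode of Inverse-Gamma(a, b) is b/(a+1) = 45.095/9.5 ≈ 4.7468.

σ̂²_MAP = 4.7468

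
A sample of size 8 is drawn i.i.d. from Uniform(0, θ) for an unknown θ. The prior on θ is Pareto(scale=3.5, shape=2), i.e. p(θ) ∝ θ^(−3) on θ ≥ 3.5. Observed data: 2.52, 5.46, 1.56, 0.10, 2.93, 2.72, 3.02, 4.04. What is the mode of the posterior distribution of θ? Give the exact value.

The Uniform(0, θ) likelihood is θ^(−n) for θ ≥ max(xᵢ), zero otherwise. Here max(xᵢ) = 5.46.
Posterior ∝ θ^(−3) · θ^(−8) = θ^(−11) on θ ≥ max(3.5, 5.46) = 5.46.
This density is strictly decreasing in θ, so the posterior mode lies at the lower boundary of the support.

θ̂_MAP = 5.46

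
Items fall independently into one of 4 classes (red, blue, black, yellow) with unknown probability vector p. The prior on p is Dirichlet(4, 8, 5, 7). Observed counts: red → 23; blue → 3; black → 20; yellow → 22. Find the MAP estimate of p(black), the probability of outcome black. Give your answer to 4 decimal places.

MAP estimate of p(black) = 0.2727

The posterior is Dirichlet(αᵢ + nᵢ) = Dirichlet(27, 11, 25, 29).
For a Dirichlet(a₁,…,a_K) with all aᵢ > 1, the mode has j-th component (aⱼ − 1)/(Σaᵢ − K).
Here Σaᵢ = 92 and K = 4, so p(black) = (25 − 1)/(92 − 4) = 24/88 ≈ 0.2727.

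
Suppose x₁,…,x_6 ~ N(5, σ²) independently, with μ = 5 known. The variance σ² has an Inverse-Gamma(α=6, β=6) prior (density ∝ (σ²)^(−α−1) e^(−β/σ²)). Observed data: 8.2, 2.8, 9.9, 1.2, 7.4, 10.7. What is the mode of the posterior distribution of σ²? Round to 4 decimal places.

σ̂²_MAP = 5.1890

Sum of squared deviations about the known mean: SS = (8.2−5)² + (2.8−5)² + (9.9−5)² + (1.2−5)² + (7.4−5)² + (10.7−5)² = 91.78.
The Normal likelihood contributes (σ²)^(−n/2) exp(−SS/(2σ²)), so the posterior is Inverse-Gamma(α + n/2, β + SS/2) = Inverse-Gamma(9, 51.89).
The mode of Inverse-Gamma(a, b) is b/(a+1) = 51.89/10 ≈ 5.1890.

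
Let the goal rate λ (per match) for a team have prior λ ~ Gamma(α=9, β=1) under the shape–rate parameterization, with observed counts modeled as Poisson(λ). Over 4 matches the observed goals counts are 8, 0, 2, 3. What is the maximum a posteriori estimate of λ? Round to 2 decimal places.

Σxᵢ = 8+0+2+3 = 13, with n = 4.
Posterior ∝ λ^8e^(−1λ) · λ^13e^(−4λ) = λ^21e^(−5λ), i.e. Gamma(shape=22, rate=5).
The mode of a Gamma(a, b) with a ≥ 1 (shape–rate) is (a−1)/b = 21/5 ≈ 4.20.

λ̂_MAP = 4.20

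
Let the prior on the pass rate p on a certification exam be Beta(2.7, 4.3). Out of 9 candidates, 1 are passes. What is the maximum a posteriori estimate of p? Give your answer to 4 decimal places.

Prior: Beta(2.7, 4.3).
Data: 1 success in 9 trials. The binomial likelihood contributes p(1−p)^8, so the posterior is Beta(2.7+1, 4.3+8) = Beta(3.7, 12.3).
For Beta(a, b) with a, b > 1 the mode is (a−1)/(a+b−2) = 2.7/14 ≈ 0.1929.

p̂_MAP = 0.1929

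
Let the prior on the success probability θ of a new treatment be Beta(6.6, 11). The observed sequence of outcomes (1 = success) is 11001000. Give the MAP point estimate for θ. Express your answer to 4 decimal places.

θ̂_MAP = 0.3644

Prior: Beta(6.6, 11).
Data: 3 successes in 8 trials (from the sequence). The binomial likelihood contributes θ^3(1−θ)^5, so the posterior is Beta(6.6+3, 11+5) = Beta(9.6, 16).
For Beta(a, b) with a, b > 1 the mode is (a−1)/(a+b−2) = 8.6/23.6 ≈ 0.3644.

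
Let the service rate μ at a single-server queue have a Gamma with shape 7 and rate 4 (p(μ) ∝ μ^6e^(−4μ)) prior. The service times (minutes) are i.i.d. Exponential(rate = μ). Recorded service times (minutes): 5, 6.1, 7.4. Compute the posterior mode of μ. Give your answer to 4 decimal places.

The Exponential(rate=μ) likelihood is ∝ μ^n e^(−μΣtᵢ). Here n = 3 and Σtᵢ = 5 + 6.1 + 7.4 = 18.5.
Posterior ∝ μ^6e^(−4μ) · μ^3e^(−18.5μ) = μ^9e^(−22.5μ), i.e. Gamma(10, 22.5).
Mode = (a−1)/b = 9/22.5 ≈ 0.4000.

μ̂_MAP = 0.4000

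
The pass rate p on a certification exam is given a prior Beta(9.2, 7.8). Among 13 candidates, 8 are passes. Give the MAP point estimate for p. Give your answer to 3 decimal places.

Prior: Beta(9.2, 7.8).
Data: 8 successes in 13 trials. The binomial likelihood contributes p^8(1−p)^5, so the posterior is Beta(9.2+8, 7.8+5) = Beta(17.2, 12.8).
For Beta(a, b) with a, b > 1 the mode is (a−1)/(a+b−2) = 16.2/28 ≈ 0.579.

p̂_MAP = 0.579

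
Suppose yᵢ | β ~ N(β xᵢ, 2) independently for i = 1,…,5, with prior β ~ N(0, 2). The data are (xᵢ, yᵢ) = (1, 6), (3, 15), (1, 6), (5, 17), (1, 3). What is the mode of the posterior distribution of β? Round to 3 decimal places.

β̂_MAP = 3.816

log p(β | y) = −Σ(yᵢ − βxᵢ)²/(2·2) − β²/(2·2) + const.
Setting the derivative to zero: Σxᵢ(yᵢ − βxᵢ)/2 − β/2 = 0, so β = Σxᵢyᵢ / (Σxᵢ² + σ²/τ²).
Σxᵢyᵢ = 1·6 + 3·15 + 1·6 + 5·17 + 1·3 = 145; Σxᵢ² = 37; σ²/τ² = 1.
β̂_MAP = 145 / (37 + 1) = 145/38 ≈ 3.816.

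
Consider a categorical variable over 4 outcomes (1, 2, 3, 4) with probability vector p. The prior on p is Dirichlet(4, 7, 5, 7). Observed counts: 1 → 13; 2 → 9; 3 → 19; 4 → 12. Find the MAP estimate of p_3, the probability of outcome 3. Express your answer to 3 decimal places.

The posterior is Dirichlet(αᵢ + nᵢ) = Dirichlet(17, 16, 24, 19).
For a Dirichlet(a₁,…,a_K) with all aᵢ > 1, the mode has j-th component (aⱼ − 1)/(Σaᵢ − K).
Here Σaᵢ = 76 and K = 4, so p_3 = (24 − 1)/(76 − 4) = 23/72 ≈ 0.319.

MAP estimate: 0.319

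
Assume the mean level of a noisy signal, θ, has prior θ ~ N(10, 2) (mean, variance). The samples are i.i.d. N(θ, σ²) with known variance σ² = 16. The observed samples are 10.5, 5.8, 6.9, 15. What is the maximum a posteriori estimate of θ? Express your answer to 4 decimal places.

n = 4; x̄ = (10.5 + 5.8 + 6.9 + 15)/4 = 38.2/4 = 9.55.
For a Normal prior and Normal likelihood with known variance, the posterior is Normal; its mode equals its mean, the precision-weighted average.
Prior precision 1/σ₀² = 1/2 = 0.5; data precision n/σ² = 4/16 = 0.25.
θ̂ = (0.5·10 + 0.25·9.55) / (0.5 + 0.25) = 7.3875/0.75 = 9.8500.

θ̂_MAP = 9.8500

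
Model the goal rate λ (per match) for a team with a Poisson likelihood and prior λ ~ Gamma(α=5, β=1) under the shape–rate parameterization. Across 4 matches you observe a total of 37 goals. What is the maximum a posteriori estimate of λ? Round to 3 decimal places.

Σxᵢ = 37, n = 4.
Posterior ∝ λ^4e^(−1λ) · λ^37e^(−4λ) = λ^41e^(−5λ), i.e. Gamma(shape=42, rate=5).
The mode of a Gamma(a, b) with a ≥ 1 (shape–rate) is (a−1)/b = 41/5 ≈ 8.200.

λ̂_MAP = 8.200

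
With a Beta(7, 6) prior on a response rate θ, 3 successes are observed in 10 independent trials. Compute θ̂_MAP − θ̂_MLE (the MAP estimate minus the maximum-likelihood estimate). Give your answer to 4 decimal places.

MAP − MLE = 0.1286

Posterior is Beta(10, 13); MAP = (10−1)/(23−2) = 9/21 ≈ 0.42857.
MLE ignores the prior: θ̂_MLE = k/n = 3/10 ≈ 0.30000.
Difference = 9/21 − 3/10 = 9/70 ≈ 0.1286.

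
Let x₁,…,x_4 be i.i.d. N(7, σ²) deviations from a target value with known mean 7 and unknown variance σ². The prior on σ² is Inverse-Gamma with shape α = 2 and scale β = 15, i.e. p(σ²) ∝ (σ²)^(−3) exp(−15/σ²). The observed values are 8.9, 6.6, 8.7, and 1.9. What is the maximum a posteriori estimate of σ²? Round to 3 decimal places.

σ̂²_MAP = 6.267

Sum of squared deviations about the known mean: SS = (8.9−7)² + (6.6−7)² + (8.7−7)² + (1.9−7)² = 32.67.
The Normal likelihood contributes (σ²)^(−n/2) exp(−SS/(2σ²)), so the posterior is Inverse-Gamma(α + n/2, β + SS/2) = Inverse-Gamma(4, 31.335).
The mode of Inverse-Gamma(a, b) is b/(a+1) = 31.335/5 ≈ 6.267.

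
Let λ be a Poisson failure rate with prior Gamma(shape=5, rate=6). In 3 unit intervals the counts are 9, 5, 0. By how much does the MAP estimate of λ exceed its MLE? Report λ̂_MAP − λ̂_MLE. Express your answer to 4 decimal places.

Σxᵢ = 14. Posterior is Gamma(19, 9); MAP = (19−1)/9 = 18/9 ≈ 2.00000.
MLE = x̄ = 14/3 ≈ 4.66667.
Difference = 18/9 − 14/3 = -8/3 ≈ -2.6667.

MAP − MLE = -2.6667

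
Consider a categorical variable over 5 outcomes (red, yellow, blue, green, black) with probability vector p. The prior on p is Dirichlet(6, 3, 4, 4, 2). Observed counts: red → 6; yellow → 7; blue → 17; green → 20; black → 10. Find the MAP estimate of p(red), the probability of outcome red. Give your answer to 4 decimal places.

The posterior is Dirichlet(αᵢ + nᵢ) = Dirichlet(12, 10, 21, 24, 12).
For a Dirichlet(a₁,…,a_K) with all aᵢ > 1, the mode has j-th component (aⱼ − 1)/(Σaᵢ − K).
Here Σaᵢ = 79 and K = 5, so p(red) = (12 − 1)/(79 − 5) = 11/74 ≈ 0.1486.

MAP estimate of p(red) = 0.1486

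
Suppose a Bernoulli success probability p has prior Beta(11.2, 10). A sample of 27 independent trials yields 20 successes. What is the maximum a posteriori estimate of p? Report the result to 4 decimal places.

Prior: Beta(11.2, 10).
Data: 20 successes in 27 trials. The binomial likelihood contributes p^20(1−p)^7, so the posterior is Beta(11.2+20, 10+7) = Beta(31.2, 17).
For Beta(a, b) with a, b > 1 the mode is (a−1)/(a+b−2) = 30.2/46.2 ≈ 0.6537.

p̂_MAP = 0.6537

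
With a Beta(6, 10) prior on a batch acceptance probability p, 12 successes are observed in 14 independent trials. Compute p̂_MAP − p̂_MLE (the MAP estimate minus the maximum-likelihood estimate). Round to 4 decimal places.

Posterior is Beta(18, 12); MAP = (18−1)/(30−2) = 17/28 ≈ 0.60714.
MLE ignores the prior: p̂_MLE = k/n = 12/14 ≈ 0.85714.
Difference = 17/28 − 12/14 = -1/4 ≈ -0.2500.

MAP − MLE = -0.2500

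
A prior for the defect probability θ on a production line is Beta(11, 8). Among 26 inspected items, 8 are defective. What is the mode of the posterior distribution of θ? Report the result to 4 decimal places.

Prior: Beta(11, 8).
Data: 8 successes in 26 trials. The binomial likelihood contributes θ^8(1−θ)^18, so the posterior is Beta(11+8, 8+18) = Beta(19, 26).
For Beta(a, b) with a, b > 1 the mode is (a−1)/(a+b−2) = 18/43 ≈ 0.4186.

θ̂_MAP = 0.4186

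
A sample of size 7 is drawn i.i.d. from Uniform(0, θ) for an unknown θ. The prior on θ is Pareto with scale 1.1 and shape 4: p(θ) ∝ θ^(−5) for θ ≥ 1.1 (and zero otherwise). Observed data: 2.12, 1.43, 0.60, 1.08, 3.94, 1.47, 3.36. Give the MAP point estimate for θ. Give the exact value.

θ̂_MAP = 3.94

The Uniform(0, θ) likelihood is θ^(−n) for θ ≥ max(xᵢ), zero otherwise. Here max(xᵢ) = 3.94.
Posterior ∝ θ^(−5) · θ^(−7) = θ^(−12) on θ ≥ max(1.1, 3.94) = 3.94.
This density is strictly decreasing in θ, so the posterior mode lies at the lower boundary of the support.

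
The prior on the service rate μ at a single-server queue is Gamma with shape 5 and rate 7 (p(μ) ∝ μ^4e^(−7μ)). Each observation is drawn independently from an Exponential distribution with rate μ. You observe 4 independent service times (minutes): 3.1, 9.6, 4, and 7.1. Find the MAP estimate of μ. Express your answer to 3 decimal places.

The Exponential(rate=μ) likelihood is ∝ μ^n e^(−μΣtᵢ). Here n = 4 and Σtᵢ = 3.1 + 9.6 + 4 + 7.1 = 23.8.
Posterior ∝ μ^4e^(−7μ) · μ^4e^(−23.8μ) = μ^8e^(−30.8μ), i.e. Gamma(9, 30.8).
Mode = (a−1)/b = 8/30.8 ≈ 0.260.

μ̂_MAP = 0.260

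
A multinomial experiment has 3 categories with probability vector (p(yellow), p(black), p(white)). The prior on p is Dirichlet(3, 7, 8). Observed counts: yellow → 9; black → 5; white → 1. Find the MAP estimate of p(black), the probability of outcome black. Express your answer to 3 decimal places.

MAP estimate of p(black) = 0.367

The posterior is Dirichlet(αᵢ + nᵢ) = Dirichlet(12, 12, 9).
For a Dirichlet(a₁,…,a_K) with all aᵢ > 1, the mode has j-th component (aⱼ − 1)/(Σaᵢ − K).
Here Σaᵢ = 33 and K = 3, so p(black) = (12 − 1)/(33 − 3) = 11/30 ≈ 0.367.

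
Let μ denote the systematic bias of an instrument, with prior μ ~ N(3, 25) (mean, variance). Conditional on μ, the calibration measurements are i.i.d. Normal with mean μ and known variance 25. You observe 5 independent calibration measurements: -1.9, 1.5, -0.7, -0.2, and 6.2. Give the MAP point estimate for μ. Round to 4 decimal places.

μ̂_MAP = 1.3167

n = 5; x̄ = ((-1.9) + 1.5 + (-0.7) + (-0.2) + 6.2)/5 = 4.9/5 = 0.98.
For a Normal prior and Normal likelihood with known variance, the posterior is Normal; its mode equals its mean, the precision-weighted average.
Prior precision 1/σ₀² = 1/25 = 0.04; data precision n/σ² = 5/25 = 0.2.
μ̂ = (0.04·3 + 0.2·0.98) / (0.04 + 0.2) = 0.316/0.24 = 79/60 ≈ 1.3167.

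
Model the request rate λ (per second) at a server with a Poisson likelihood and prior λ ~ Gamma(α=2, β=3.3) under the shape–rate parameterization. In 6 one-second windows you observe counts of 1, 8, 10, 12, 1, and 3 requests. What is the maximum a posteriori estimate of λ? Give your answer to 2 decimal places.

λ̂_MAP = 3.87

Σxᵢ = 1+8+10+12+1+3 = 35, with n = 6.
Posterior ∝ λe^(−3.3λ) · λ^35e^(−6λ) = λ^36e^(−9.3λ), i.e. Gamma(shape=37, rate=9.3).
The mode of a Gamma(a, b) with a ≥ 1 (shape–rate) is (a−1)/b = 36/9.3 ≈ 3.87.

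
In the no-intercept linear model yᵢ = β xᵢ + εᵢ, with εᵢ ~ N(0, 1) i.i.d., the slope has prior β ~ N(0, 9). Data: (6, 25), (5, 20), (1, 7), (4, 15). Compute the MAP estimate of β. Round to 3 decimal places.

log p(β | y) = −Σ(yᵢ − βxᵢ)²/(2·1) − β²/(2·9) + const.
Setting the derivative to zero: Σxᵢ(yᵢ − βxᵢ)/1 − β/9 = 0, so β = Σxᵢyᵢ / (Σxᵢ² + σ²/τ²).
Σxᵢyᵢ = 6·25 + 5·20 + 1·7 + 4·15 = 317; Σxᵢ² = 78; σ²/τ² = 1/9.
β̂_MAP = 317 / (78 + 1/9) = 317/(703/9) = 2853/703 ≈ 4.058.

β̂_MAP = 4.058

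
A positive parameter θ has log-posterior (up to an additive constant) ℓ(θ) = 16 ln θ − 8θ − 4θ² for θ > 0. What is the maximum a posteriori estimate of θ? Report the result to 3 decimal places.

ℓ'(θ) = 16/θ − 8 − 8θ. Setting this to zero and multiplying by θ: 8θ² + 8θ − 16 = 0.
θ = (−8 + √(8² + 4·8·16)) / (2·8) = (−8 + √576) / 16 = (−8 + 24)/16 = 1.
ℓ''(θ) = −16/θ² − 8 < 0, confirming a maximum.

θ̂_MAP = 1.000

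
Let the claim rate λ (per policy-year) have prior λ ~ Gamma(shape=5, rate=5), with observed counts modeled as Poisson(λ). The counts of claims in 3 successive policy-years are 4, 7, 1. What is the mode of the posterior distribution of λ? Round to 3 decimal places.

Σxᵢ = 4+7+1 = 12, with n = 3.
Posterior ∝ λ^4e^(−5λ) · λ^12e^(−3λ) = λ^16e^(−8λ), i.e. Gamma(shape=17, rate=8).
The mode of a Gamma(a, b) with a ≥ 1 (shape–rate) is (a−1)/b = 16/8 ≈ 2.000.

λ̂_MAP = 2.000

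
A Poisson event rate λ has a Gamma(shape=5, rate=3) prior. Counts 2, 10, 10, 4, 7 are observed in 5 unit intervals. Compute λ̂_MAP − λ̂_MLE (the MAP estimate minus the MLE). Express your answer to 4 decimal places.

MAP − MLE = -1.9750

Σxᵢ = 33. Posterior is Gamma(38, 8); MAP = (38−1)/8 = 37/8 ≈ 4.62500.
MLE = x̄ = 33/5 ≈ 6.60000.
Difference = 37/8 − 33/5 = -79/40 ≈ -1.9750.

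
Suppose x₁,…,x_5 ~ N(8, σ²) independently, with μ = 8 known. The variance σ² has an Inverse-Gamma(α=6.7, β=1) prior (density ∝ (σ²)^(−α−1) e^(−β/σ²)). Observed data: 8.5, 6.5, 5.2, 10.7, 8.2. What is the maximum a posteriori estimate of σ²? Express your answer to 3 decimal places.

σ̂²_MAP = 0.964

Sum of squared deviations about the known mean: SS = (8.5−8)² + (6.5−8)² + (5.2−8)² + (10.7−8)² + (8.2−8)² = 17.67.
The Normal likelihood contributes (σ²)^(−n/2) exp(−SS/(2σ²)), so the posterior is Inverse-Gamma(α + n/2, β + SS/2) = Inverse-Gamma(9.2, 9.835).
The mode of Inverse-Gamma(a, b) is b/(a+1) = 9.835/10.2 ≈ 0.964.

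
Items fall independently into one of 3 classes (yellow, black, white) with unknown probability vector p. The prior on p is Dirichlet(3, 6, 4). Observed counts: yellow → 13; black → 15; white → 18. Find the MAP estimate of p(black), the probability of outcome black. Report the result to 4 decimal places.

The posterior is Dirichlet(αᵢ + nᵢ) = Dirichlet(16, 21, 22).
For a Dirichlet(a₁,…,a_K) with all aᵢ > 1, the mode has j-th component (aⱼ − 1)/(Σaᵢ − K).
Here Σaᵢ = 59 and K = 3, so p(black) = (21 − 1)/(59 − 3) = 20/56 ≈ 0.3571.

MAP estimate of p(black) = 0.3571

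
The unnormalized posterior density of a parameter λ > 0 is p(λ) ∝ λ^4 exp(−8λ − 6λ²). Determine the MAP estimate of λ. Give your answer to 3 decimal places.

λ̂_MAP = 0.333

ℓ'(λ) = 4/λ − 8 − 12λ. Setting this to zero and multiplying by λ: 12λ² + 8λ − 4 = 0.
λ = (−8 + √(8² + 4·12·4)) / (2·12) = (−8 + √256) / 24 = (−8 + 16)/24 = 1/3.
ℓ''(λ) = −4/λ² − 12 < 0, confirming a maximum.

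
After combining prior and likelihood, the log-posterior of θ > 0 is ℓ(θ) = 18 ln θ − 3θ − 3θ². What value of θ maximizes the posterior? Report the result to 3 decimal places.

θ̂_MAP = 1.500

ℓ'(θ) = 18/θ − 3 − 6θ. Setting this to zero and multiplying by θ: 6θ² + 3θ − 18 = 0.
θ = (−3 + √(3² + 4·6·18)) / (2·6) = (−3 + √441) / 12 = (−3 + 21)/12 = 3/2.
ℓ''(θ) = −18/θ² − 6 < 0, confirming a maximum.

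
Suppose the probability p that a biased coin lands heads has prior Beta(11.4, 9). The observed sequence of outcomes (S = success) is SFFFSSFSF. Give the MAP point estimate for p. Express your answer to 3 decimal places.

Prior: Beta(11.4, 9).
Data: 4 successes in 9 trials (from the sequence). The binomial likelihood contributes p^4(1−p)^5, so the posterior is Beta(11.4+4, 9+5) = Beta(15.4, 14).
For Beta(a, b) with a, b > 1 the mode is (a−1)/(a+b−2) = 14.4/27.4 ≈ 0.526.

p̂_MAP = 0.526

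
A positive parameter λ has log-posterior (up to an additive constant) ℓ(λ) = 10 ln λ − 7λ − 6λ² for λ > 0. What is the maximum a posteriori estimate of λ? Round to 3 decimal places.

λ̂_MAP = 0.667

ℓ'(λ) = 10/λ − 7 − 12λ. Setting this to zero and multiplying by λ: 12λ² + 7λ − 10 = 0.
λ = (−7 + √(7² + 4·12·10)) / (2·12) = (−7 + √529) / 24 = (−7 + 23)/24 = 2/3.
ℓ''(λ) = −10/λ² − 12 < 0, confirming a maximum.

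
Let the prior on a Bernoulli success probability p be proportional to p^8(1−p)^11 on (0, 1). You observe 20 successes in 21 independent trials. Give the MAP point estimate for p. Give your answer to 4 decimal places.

The prior density ∝ p^8(1−p)^11 is the kernel of Beta(9, 12).
Data: 20 successes in 21 trials. The binomial likelihood contributes p^20(1−p)^1, so the posterior is Beta(9+20, 12+1) = Beta(29, 13).
For Beta(a, b) with a, b > 1 the mode is (a−1)/(a+b−2) = 28/40 ≈ 0.7000.

p̂_MAP = 0.7000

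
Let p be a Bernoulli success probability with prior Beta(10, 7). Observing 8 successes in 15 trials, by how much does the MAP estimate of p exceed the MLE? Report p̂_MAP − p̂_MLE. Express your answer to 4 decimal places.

Posterior is Beta(18, 14); MAP = (18−1)/(32−2) = 17/30 ≈ 0.56667.
MLE ignores the prior: p̂_MLE = k/n = 8/15 ≈ 0.53333.
Difference = 17/30 − 8/15 = 1/30 ≈ 0.0333.

MAP − MLE = 0.0333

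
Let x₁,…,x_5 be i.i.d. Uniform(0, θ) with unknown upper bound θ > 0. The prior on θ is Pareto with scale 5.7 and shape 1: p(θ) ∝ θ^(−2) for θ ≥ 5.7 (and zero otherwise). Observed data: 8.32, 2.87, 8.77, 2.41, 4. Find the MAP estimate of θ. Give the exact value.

The Uniform(0, θ) likelihood is θ^(−n) for θ ≥ max(xᵢ), zero otherwise. Here max(xᵢ) = 8.77.
Posterior ∝ θ^(−2) · θ^(−5) = θ^(−7) on θ ≥ max(5.7, 8.77) = 8.77.
This density is strictly decreasing in θ, so the posterior mode lies at the lower boundary of the support.

θ̂_MAP = 8.77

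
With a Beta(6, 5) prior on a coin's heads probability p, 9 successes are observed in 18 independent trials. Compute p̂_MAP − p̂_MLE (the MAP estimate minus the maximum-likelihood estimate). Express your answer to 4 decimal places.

Posterior is Beta(15, 14); MAP = (15−1)/(29−2) = 14/27 ≈ 0.51852.
MLE ignores the prior: p̂_MLE = k/n = 9/18 ≈ 0.50000.
Difference = 14/27 − 9/18 = 1/54 ≈ 0.0185.

MAP − MLE = 0.0185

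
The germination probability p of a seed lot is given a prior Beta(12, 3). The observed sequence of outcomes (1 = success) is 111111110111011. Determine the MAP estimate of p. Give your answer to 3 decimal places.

p̂_MAP = 0.857

Prior: Beta(12, 3).
Data: 13 successes in 15 trials (from the sequence). The binomial likelihood contributes p^13(1−p)^2, so the posterior is Beta(12+13, 3+2) = Beta(25, 5).
For Beta(a, b) with a, b > 1 the mode is (a−1)/(a+b−2) = 24/28 ≈ 0.857.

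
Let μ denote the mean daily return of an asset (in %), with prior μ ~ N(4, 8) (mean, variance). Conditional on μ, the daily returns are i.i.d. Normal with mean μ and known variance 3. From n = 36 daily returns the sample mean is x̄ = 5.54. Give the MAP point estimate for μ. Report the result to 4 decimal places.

n = 36, x̄ = 5.54.
For a Normal prior and Normal likelihood with known variance, the posterior is Normal; its mode equals its mean, the precision-weighted average.
Prior precision 1/σ₀² = 1/8 = 0.125; data precision n/σ² = 36/3 = 12.
μ̂ = (0.125·4 + 12·5.54) / (0.125 + 12) = 66.98/12.125 = 13396/2425 ≈ 5.5241.

μ̂_MAP = 5.5241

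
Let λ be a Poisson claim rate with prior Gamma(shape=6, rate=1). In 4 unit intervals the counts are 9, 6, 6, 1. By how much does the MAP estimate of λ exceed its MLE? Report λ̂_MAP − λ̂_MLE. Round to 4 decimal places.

MAP − MLE = -0.1000

Σxᵢ = 22. Posterior is Gamma(28, 5); MAP = (28−1)/5 = 27/5 ≈ 5.40000.
MLE = x̄ = 22/4 ≈ 5.50000.
Difference = 27/5 − 22/4 = -1/10 ≈ -0.1000.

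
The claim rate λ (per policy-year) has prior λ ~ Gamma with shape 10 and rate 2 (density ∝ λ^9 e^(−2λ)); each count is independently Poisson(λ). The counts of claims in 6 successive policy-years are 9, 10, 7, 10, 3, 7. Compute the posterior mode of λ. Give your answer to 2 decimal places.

λ̂_MAP = 6.88

Σxᵢ = 9+10+7+10+3+7 = 46, with n = 6.
Posterior ∝ λ^9e^(−2λ) · λ^46e^(−6λ) = λ^55e^(−8λ), i.e. Gamma(shape=56, rate=8).
The mode of a Gamma(a, b) with a ≥ 1 (shape–rate) is (a−1)/b = 55/8 ≈ 6.88.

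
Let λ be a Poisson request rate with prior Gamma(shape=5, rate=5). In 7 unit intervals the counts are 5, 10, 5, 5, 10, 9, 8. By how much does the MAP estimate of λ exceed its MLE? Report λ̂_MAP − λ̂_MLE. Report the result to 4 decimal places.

Σxᵢ = 52. Posterior is Gamma(57, 12); MAP = (57−1)/12 = 56/12 ≈ 4.66667.
MLE = x̄ = 52/7 ≈ 7.42857.
Difference = 56/12 − 52/7 = -58/21 ≈ -2.7619.

MAP − MLE = -2.7619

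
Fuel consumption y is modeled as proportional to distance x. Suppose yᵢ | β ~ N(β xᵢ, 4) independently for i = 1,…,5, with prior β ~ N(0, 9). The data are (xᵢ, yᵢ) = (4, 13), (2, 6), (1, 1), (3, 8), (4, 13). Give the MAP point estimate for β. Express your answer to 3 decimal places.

β̂_MAP = 3.036

log p(β | y) = −Σ(yᵢ − βxᵢ)²/(2·4) − β²/(2·9) + const.
Setting the derivative to zero: Σxᵢ(yᵢ − βxᵢ)/4 − β/9 = 0, so β = Σxᵢyᵢ / (Σxᵢ² + σ²/τ²).
Σxᵢyᵢ = 4·13 + 2·6 + 1·1 + 3·8 + 4·13 = 141; Σxᵢ² = 46; σ²/τ² = 4/9.
β̂_MAP = 141 / (46 + 4/9) = 141/(418/9) = 1269/418 ≈ 3.036.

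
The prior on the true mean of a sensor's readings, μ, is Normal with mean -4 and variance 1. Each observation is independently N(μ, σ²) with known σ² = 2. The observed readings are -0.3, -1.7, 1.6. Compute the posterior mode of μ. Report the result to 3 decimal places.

n = 3; x̄ = ((-0.3) + (-1.7) + 1.6)/3 = -0.4/3 = -2/15 ≈ -0.1333.
For a Normal prior and Normal likelihood with known variance, the posterior is Normal; its mode equals its mean, the precision-weighted average.
Prior precision 1/σ₀² = 1/1 = 1; data precision n/σ² = 3/2 = 1.5.
μ̂ = (1·(-4) + 1.5·(-2/15)) / (1 + 1.5) = (-4.2)/2.5 = -1.680.

μ̂_MAP = -1.680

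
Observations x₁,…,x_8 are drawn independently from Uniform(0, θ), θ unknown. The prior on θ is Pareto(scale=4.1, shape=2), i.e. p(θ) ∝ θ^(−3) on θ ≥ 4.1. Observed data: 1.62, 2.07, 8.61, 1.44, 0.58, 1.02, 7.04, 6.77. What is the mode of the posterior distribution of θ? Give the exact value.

The Uniform(0, θ) likelihood is θ^(−n) for θ ≥ max(xᵢ), zero otherwise. Here max(xᵢ) = 8.61.
Posterior ∝ θ^(−3) · θ^(−8) = θ^(−11) on θ ≥ max(4.1, 8.61) = 8.61.
This density is strictly decreasing in θ, so the posterior mode lies at the lower boundary of the support.

θ̂_MAP = 8.61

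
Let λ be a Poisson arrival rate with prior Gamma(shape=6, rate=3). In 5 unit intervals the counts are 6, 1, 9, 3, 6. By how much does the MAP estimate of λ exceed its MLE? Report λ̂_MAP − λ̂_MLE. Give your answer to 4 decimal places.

Σxᵢ = 25. Posterior is Gamma(31, 8); MAP = (31−1)/8 = 30/8 ≈ 3.75000.
MLE = x̄ = 25/5 ≈ 5.00000.
Difference = 30/8 − 25/5 = -5/4 ≈ -1.2500.

MAP − MLE = -1.2500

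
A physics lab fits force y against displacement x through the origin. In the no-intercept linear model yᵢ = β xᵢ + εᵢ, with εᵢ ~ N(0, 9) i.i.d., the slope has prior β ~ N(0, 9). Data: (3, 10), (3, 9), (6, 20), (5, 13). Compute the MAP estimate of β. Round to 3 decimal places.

log p(β | y) = −Σ(yᵢ − βxᵢ)²/(2·9) − β²/(2·9) + const.
Setting the derivative to zero: Σxᵢ(yᵢ − βxᵢ)/9 − β/9 = 0, so β = Σxᵢyᵢ / (Σxᵢ² + σ²/τ²).
Σxᵢyᵢ = 3·10 + 3·9 + 6·20 + 5·13 = 242; Σxᵢ² = 79; σ²/τ² = 1.
β̂_MAP = 242 / (79 + 1) = 242/80 ≈ 3.025.

β̂_MAP = 3.025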